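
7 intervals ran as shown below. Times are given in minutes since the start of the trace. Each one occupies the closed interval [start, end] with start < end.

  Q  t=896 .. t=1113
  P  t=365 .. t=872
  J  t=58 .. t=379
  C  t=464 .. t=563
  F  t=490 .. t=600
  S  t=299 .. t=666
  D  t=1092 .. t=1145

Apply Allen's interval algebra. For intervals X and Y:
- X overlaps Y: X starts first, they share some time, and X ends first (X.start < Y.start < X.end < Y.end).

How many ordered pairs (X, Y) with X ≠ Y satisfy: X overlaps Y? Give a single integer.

Checking all 42 ordered pairs for relation 'overlaps'; matching pairs in alphabetical order:
(C, F): C overlaps F ✓
(J, P): J overlaps P ✓
(J, S): J overlaps S ✓
(Q, D): Q overlaps D ✓
(S, P): S overlaps P ✓
Count: 5.

5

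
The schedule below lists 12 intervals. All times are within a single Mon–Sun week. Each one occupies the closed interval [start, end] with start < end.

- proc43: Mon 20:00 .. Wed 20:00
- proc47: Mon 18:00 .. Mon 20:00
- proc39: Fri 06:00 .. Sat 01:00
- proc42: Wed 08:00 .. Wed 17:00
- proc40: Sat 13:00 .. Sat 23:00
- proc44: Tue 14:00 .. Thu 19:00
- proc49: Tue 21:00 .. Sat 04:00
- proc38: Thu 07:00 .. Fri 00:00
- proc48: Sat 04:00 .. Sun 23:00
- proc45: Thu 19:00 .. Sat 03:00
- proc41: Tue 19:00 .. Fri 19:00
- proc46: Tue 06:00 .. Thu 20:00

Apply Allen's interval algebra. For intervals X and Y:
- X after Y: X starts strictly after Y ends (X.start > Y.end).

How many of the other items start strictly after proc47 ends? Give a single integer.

10

Target proc47 = [Mon 18:00, Mon 20:00].
proc38 [Thu 07:00, Fri 00:00] → after → counts.
proc39 [Fri 06:00, Sat 01:00] → after → counts.
proc40 [Sat 13:00, Sat 23:00] → after → counts.
proc41 [Tue 19:00, Fri 19:00] → after → counts.
proc42 [Wed 08:00, Wed 17:00] → after → counts.
proc43 [Mon 20:00, Wed 20:00] → met-by → no.
proc44 [Tue 14:00, Thu 19:00] → after → counts.
proc45 [Thu 19:00, Sat 03:00] → after → counts.
proc46 [Tue 06:00, Thu 20:00] → after → counts.
proc48 [Sat 04:00, Sun 23:00] → after → counts.
proc49 [Tue 21:00, Sat 04:00] → after → counts.
Total: 10.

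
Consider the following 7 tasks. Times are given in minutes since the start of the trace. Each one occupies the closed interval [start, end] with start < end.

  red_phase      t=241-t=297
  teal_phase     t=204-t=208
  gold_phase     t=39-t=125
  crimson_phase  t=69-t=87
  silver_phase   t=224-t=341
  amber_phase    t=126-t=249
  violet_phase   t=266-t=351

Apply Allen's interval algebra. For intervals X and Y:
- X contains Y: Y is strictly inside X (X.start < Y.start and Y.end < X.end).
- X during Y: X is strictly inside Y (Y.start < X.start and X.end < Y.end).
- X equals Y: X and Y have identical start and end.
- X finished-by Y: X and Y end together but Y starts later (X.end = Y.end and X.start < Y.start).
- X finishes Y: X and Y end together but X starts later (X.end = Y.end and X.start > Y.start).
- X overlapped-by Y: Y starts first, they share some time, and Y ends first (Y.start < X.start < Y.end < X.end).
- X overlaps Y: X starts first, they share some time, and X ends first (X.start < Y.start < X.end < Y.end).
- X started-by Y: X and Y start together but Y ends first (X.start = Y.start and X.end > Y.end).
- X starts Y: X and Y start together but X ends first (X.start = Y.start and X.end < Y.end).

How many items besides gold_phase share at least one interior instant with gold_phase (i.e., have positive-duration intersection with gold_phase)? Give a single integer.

1

Target gold_phase = [t=39, t=125].
amber_phase [t=126, t=249] → after → no.
crimson_phase [t=69, t=87] → during → counts.
red_phase [t=241, t=297] → after → no.
silver_phase [t=224, t=341] → after → no.
teal_phase [t=204, t=208] → after → no.
violet_phase [t=266, t=351] → after → no.
Total: 1.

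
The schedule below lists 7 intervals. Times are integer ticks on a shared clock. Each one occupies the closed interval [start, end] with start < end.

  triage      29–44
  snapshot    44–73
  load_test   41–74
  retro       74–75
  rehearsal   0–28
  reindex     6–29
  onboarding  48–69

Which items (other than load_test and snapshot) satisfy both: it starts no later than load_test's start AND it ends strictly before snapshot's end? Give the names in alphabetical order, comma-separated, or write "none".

rehearsal, reindex, triage

Conditions: its start is no later than load_test's start (X.start <= 41) AND its end is strictly before snapshot's end (X.end < 73).
onboarding: start 48 <= 41? ✗; end 69 < 73? ✓ → no.
rehearsal: start 0 <= 41? ✓; end 28 < 73? ✓ → yes.
reindex: start 6 <= 41? ✓; end 29 < 73? ✓ → yes.
retro: start 74 <= 41? ✗; end 75 < 73? ✗ → no.
triage: start 29 <= 41? ✓; end 44 < 73? ✓ → yes.
Result: rehearsal, reindex, triage.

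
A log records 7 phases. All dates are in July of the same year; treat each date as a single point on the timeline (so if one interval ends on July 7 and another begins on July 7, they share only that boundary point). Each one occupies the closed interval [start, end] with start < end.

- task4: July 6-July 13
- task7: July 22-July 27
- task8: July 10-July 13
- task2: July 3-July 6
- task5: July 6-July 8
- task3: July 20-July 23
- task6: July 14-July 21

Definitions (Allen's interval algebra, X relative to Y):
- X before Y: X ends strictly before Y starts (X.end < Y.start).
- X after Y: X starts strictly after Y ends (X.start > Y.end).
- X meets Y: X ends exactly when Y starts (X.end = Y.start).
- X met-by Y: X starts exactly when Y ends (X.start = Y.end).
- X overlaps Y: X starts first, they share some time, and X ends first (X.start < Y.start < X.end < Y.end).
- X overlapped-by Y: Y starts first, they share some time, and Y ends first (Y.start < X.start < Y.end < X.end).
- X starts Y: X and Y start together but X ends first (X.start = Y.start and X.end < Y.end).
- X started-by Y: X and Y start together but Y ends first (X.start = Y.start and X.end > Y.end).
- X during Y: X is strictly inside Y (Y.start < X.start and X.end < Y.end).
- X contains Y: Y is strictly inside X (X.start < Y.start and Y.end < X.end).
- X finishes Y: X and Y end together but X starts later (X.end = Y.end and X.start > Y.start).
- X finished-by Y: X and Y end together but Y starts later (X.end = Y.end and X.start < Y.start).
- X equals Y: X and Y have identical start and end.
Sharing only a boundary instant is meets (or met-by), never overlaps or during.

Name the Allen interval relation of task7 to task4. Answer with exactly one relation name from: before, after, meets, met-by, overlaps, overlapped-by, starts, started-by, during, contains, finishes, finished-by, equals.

task7 = [July 22, July 27]; task4 = [July 6, July 13].
Compare endpoints: task7.start > task4.start, task7.start > task4.end, task7.end > task4.start, task7.end > task4.end.
That pattern is 'after'.

after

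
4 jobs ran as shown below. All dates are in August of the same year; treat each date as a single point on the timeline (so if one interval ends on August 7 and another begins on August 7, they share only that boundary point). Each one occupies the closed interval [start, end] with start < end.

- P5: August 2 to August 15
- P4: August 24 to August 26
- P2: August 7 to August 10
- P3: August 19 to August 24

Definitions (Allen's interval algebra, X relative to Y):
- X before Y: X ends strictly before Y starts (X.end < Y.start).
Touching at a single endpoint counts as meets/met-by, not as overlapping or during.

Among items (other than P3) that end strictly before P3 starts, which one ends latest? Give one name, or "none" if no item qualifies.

Target P3 = [August 19, August 24].
P2 [August 7, August 10] → before → candidate.
P4 [August 24, August 26] → met-by → excluded.
P5 [August 2, August 15] → before → candidate.
Among candidates, latest end is August 15 → P5.

P5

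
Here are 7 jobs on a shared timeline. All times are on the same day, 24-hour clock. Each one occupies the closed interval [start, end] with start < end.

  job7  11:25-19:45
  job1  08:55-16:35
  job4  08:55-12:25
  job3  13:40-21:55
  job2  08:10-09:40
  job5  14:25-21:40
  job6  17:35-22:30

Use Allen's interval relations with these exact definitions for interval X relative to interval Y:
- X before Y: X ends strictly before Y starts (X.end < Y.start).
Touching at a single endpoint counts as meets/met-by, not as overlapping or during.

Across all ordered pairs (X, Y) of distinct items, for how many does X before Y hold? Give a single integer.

8

Checking all 42 ordered pairs for relation 'before'; matching pairs in alphabetical order:
(job1, job6): job1 before job6 ✓
(job2, job3): job2 before job3 ✓
(job2, job5): job2 before job5 ✓
(job2, job6): job2 before job6 ✓
(job2, job7): job2 before job7 ✓
(job4, job3): job4 before job3 ✓
(job4, job5): job4 before job5 ✓
(job4, job6): job4 before job6 ✓
Count: 8.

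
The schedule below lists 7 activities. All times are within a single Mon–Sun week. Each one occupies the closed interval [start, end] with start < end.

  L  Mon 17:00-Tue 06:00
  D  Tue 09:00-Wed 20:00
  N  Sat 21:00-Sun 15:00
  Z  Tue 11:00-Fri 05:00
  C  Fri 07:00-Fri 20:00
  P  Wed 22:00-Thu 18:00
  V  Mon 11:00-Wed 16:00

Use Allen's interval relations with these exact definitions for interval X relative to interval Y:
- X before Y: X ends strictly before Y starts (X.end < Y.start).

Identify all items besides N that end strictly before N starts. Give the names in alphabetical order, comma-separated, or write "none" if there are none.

Target N = [Sat 21:00, Sun 15:00].
C [Fri 07:00, Fri 20:00] → before → yes.
D [Tue 09:00, Wed 20:00] → before → yes.
L [Mon 17:00, Tue 06:00] → before → yes.
P [Wed 22:00, Thu 18:00] → before → yes.
V [Mon 11:00, Wed 16:00] → before → yes.
Z [Tue 11:00, Fri 05:00] → before → yes.
Result: C, D, L, P, V, Z.

C, D, L, P, V, Z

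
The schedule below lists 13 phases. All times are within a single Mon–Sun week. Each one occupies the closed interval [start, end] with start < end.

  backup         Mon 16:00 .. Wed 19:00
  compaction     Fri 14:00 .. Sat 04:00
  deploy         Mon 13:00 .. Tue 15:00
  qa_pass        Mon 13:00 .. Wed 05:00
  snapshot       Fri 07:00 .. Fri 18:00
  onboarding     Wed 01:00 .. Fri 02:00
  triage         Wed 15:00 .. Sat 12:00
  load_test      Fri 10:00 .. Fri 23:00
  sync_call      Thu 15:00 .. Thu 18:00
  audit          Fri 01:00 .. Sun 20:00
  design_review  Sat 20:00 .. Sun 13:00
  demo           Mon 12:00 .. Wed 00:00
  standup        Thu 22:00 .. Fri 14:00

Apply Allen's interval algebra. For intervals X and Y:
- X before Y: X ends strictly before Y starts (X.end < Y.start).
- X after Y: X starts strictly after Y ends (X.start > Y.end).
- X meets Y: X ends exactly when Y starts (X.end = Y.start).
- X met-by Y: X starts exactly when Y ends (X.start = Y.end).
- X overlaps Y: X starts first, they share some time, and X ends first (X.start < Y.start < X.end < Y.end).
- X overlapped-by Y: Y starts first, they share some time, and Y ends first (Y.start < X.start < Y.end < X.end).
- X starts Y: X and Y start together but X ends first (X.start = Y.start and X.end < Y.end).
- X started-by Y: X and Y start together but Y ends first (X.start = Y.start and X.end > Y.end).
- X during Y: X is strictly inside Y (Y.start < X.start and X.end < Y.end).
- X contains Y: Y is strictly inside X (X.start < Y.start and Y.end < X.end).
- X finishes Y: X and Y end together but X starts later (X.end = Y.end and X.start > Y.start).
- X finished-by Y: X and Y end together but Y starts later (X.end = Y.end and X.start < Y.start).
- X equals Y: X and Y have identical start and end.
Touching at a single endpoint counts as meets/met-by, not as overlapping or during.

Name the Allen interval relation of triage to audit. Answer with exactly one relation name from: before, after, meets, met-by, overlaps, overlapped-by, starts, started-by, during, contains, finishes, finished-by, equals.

triage = [Wed 15:00, Sat 12:00]; audit = [Fri 01:00, Sun 20:00].
Compare endpoints: triage.start < audit.start, triage.start < audit.end, triage.end > audit.start, triage.end < audit.end.
That pattern is 'overlaps'.

overlaps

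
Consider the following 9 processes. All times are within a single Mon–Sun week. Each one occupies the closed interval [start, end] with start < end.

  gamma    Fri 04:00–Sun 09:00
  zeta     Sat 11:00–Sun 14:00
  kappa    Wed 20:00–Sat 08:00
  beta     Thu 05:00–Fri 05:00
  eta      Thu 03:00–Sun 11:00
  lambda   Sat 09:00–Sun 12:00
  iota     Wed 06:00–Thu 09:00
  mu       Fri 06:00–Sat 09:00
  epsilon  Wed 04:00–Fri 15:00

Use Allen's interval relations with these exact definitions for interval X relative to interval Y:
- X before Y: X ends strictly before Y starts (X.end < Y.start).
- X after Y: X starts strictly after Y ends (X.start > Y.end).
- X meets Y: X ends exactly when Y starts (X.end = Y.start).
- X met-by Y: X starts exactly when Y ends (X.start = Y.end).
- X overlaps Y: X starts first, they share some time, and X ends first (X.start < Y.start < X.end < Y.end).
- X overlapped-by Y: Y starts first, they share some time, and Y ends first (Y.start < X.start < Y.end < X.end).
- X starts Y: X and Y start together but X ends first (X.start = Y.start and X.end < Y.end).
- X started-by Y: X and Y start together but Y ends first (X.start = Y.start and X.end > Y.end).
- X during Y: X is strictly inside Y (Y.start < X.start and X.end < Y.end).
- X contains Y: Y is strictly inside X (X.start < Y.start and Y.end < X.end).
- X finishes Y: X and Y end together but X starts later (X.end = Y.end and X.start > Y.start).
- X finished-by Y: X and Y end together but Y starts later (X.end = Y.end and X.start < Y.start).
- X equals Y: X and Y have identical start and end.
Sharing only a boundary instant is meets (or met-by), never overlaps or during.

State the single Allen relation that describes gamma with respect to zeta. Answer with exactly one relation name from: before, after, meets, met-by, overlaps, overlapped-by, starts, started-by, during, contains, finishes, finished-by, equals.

overlaps

gamma = [Fri 04:00, Sun 09:00]; zeta = [Sat 11:00, Sun 14:00].
Compare endpoints: gamma.start < zeta.start, gamma.start < zeta.end, gamma.end > zeta.start, gamma.end < zeta.end.
That pattern is 'overlaps'.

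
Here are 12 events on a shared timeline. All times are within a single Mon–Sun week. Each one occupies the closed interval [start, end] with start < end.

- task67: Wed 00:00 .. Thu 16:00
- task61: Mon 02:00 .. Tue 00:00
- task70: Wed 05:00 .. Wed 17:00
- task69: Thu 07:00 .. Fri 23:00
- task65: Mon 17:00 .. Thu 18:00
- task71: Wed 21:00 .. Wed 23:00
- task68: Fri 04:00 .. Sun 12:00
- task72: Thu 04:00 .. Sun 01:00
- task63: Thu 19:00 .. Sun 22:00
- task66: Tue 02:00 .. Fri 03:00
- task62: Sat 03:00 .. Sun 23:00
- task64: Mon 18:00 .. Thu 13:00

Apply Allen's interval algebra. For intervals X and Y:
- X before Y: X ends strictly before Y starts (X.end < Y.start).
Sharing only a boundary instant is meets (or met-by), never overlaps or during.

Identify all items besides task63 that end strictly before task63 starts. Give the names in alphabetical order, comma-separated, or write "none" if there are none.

Target task63 = [Thu 19:00, Sun 22:00].
task61 [Mon 02:00, Tue 00:00] → before → yes.
task62 [Sat 03:00, Sun 23:00] → overlapped-by → no.
task64 [Mon 18:00, Thu 13:00] → before → yes.
task65 [Mon 17:00, Thu 18:00] → before → yes.
task66 [Tue 02:00, Fri 03:00] → overlaps → no.
task67 [Wed 00:00, Thu 16:00] → before → yes.
task68 [Fri 04:00, Sun 12:00] → during → no.
task69 [Thu 07:00, Fri 23:00] → overlaps → no.
task70 [Wed 05:00, Wed 17:00] → before → yes.
task71 [Wed 21:00, Wed 23:00] → before → yes.
task72 [Thu 04:00, Sun 01:00] → overlaps → no.
Result: task61, task64, task65, task67, task70, task71.

task61, task64, task65, task67, task70, task71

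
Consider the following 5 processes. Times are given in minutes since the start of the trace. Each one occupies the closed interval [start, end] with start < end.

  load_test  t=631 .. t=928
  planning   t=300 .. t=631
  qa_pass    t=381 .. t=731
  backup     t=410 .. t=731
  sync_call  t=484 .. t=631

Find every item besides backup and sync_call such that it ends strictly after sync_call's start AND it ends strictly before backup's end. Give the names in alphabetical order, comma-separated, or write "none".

Conditions: its end is strictly after sync_call's start (X.end > t=484) AND its end is strictly before backup's end (X.end < t=731).
load_test: end t=928 > t=484? ✓; end t=928 < t=731? ✗ → no.
planning: end t=631 > t=484? ✓; end t=631 < t=731? ✓ → yes.
qa_pass: end t=731 > t=484? ✓; end t=731 < t=731? ✗ → no.
Result: planning.

planning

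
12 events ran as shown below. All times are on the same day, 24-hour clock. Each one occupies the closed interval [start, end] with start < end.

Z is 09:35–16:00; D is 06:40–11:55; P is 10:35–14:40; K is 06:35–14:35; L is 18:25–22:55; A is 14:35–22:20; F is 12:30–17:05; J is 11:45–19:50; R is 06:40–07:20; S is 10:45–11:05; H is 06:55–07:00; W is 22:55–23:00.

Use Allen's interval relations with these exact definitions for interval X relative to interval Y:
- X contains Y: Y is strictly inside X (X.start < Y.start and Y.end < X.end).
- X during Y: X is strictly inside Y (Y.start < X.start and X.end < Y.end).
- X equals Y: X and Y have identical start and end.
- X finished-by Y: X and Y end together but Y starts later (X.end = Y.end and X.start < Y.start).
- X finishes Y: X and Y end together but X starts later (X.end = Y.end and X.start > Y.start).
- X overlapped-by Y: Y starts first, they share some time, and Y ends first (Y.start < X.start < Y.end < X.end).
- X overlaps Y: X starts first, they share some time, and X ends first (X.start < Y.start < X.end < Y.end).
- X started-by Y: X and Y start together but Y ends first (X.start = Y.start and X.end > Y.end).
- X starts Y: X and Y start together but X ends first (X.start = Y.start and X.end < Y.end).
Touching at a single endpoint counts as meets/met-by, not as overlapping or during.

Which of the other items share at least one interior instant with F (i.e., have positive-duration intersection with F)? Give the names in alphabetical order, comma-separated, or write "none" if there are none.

Target F = [12:30, 17:05].
A [14:35, 22:20] → overlapped-by → yes.
D [06:40, 11:55] → before → no.
H [06:55, 07:00] → before → no.
J [11:45, 19:50] → contains → yes.
K [06:35, 14:35] → overlaps → yes.
L [18:25, 22:55] → after → no.
P [10:35, 14:40] → overlaps → yes.
R [06:40, 07:20] → before → no.
S [10:45, 11:05] → before → no.
W [22:55, 23:00] → after → no.
Z [09:35, 16:00] → overlaps → yes.
Result: A, J, K, P, Z.

A, J, K, P, Z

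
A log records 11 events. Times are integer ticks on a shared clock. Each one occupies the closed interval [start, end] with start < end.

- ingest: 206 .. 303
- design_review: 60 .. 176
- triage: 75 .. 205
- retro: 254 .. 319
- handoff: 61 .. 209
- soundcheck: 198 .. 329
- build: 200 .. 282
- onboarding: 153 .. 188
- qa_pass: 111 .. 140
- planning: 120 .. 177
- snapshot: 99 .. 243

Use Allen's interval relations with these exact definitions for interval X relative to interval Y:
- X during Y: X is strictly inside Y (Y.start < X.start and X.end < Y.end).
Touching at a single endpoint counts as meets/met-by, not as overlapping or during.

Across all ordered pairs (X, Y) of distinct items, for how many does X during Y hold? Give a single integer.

Checking all 110 ordered pairs for relation 'during'; matching pairs in alphabetical order:
(build, soundcheck): build during soundcheck ✓
(ingest, soundcheck): ingest during soundcheck ✓
(onboarding, handoff): onboarding during handoff ✓
(onboarding, snapshot): onboarding during snapshot ✓
(onboarding, triage): onboarding during triage ✓
(planning, handoff): planning during handoff ✓
(planning, snapshot): planning during snapshot ✓
(planning, triage): planning during triage ✓
(qa_pass, design_review): qa_pass during design_review ✓
(qa_pass, handoff): qa_pass during handoff ✓
(qa_pass, snapshot): qa_pass during snapshot ✓
(qa_pass, triage): qa_pass during triage ✓
(retro, soundcheck): retro during soundcheck ✓
(triage, handoff): triage during handoff ✓
Count: 14.

14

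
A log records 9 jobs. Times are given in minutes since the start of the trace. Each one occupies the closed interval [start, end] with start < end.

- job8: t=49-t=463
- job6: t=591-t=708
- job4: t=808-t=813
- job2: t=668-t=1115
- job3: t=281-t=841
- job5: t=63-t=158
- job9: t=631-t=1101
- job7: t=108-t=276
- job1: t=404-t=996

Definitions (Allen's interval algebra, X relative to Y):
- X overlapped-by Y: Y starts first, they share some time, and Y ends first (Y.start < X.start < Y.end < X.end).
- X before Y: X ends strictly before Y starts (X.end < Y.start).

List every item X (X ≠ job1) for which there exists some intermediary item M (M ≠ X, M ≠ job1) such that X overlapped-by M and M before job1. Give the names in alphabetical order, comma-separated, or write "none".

job7

Target job1 = [t=404, t=996].
Intermediaries M with M before job1: job5, job7.
Via job5 — items with X overlapped-by job5: job7.
Via job7 — items with X overlapped-by job7: none.
Union: job7.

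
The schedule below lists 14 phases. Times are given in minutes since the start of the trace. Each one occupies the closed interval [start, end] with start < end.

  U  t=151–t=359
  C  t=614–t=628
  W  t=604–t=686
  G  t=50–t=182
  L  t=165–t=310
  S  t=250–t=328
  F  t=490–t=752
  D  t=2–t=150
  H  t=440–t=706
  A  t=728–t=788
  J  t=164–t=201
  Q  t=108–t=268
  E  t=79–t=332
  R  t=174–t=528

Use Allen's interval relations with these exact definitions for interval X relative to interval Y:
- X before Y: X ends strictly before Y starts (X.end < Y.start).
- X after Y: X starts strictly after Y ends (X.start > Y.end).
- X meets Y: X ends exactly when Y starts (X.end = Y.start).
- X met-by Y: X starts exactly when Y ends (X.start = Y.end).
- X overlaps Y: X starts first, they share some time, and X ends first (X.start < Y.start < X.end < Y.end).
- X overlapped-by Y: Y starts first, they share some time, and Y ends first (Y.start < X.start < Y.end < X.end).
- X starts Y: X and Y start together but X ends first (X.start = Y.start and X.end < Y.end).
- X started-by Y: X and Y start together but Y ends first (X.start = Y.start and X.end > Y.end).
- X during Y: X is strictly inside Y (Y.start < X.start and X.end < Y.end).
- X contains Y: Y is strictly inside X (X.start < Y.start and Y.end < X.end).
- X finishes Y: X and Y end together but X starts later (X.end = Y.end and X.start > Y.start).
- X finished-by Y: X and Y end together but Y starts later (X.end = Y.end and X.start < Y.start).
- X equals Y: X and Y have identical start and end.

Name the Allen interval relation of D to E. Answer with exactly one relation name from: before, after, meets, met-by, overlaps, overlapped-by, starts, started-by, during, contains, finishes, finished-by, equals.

overlaps

D = [t=2, t=150]; E = [t=79, t=332].
Compare endpoints: D.start < E.start, D.start < E.end, D.end > E.start, D.end < E.end.
That pattern is 'overlaps'.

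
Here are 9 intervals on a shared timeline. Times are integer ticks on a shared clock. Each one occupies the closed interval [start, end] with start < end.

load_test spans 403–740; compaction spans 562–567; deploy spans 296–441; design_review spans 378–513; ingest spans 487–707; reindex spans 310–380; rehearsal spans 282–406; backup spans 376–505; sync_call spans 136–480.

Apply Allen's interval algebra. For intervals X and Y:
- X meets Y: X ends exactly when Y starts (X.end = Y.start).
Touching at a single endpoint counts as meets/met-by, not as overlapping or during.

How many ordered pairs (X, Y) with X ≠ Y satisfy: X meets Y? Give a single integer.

0

Checking all 72 ordered pairs for relation 'meets'; matching pairs in alphabetical order:
No pair satisfies it.
Count: 0.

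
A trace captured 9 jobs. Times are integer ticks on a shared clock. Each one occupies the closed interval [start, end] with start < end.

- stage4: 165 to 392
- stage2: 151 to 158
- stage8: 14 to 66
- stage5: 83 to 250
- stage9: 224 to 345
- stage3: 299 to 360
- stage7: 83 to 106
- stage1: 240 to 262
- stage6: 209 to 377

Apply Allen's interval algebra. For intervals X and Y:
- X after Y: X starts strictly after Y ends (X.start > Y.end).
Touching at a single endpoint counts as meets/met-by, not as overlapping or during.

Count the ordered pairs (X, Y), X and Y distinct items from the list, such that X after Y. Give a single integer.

Checking all 72 ordered pairs for relation 'after'; matching pairs in alphabetical order:
(stage1, stage2): stage1 after stage2 ✓
(stage1, stage7): stage1 after stage7 ✓
(stage1, stage8): stage1 after stage8 ✓
(stage2, stage7): stage2 after stage7 ✓
(stage2, stage8): stage2 after stage8 ✓
(stage3, stage1): stage3 after stage1 ✓
(stage3, stage2): stage3 after stage2 ✓
(stage3, stage5): stage3 after stage5 ✓
(stage3, stage7): stage3 after stage7 ✓
(stage3, stage8): stage3 after stage8 ✓
(stage4, stage2): stage4 after stage2 ✓
(stage4, stage7): stage4 after stage7 ✓
(stage4, stage8): stage4 after stage8 ✓
(stage5, stage8): stage5 after stage8 ✓
(stage6, stage2): stage6 after stage2 ✓
(stage6, stage7): stage6 after stage7 ✓
(stage6, stage8): stage6 after stage8 ✓
(stage7, stage8): stage7 after stage8 ✓
(stage9, stage2): stage9 after stage2 ✓
(stage9, stage7): stage9 after stage7 ✓
(stage9, stage8): stage9 after stage8 ✓
Count: 21.

21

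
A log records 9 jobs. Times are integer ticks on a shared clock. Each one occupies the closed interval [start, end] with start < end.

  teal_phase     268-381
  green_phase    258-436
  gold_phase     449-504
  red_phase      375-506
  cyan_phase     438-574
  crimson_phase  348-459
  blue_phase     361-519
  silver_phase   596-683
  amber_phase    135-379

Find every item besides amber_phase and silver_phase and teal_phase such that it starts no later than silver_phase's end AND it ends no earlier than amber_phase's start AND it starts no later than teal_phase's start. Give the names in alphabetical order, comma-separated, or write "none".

Conditions: its start is no later than silver_phase's end (X.start <= 683) AND its end is no earlier than amber_phase's start (X.end >= 135) AND its start is no later than teal_phase's start (X.start <= 268).
blue_phase: start 361 <= 683? ✓; end 519 >= 135? ✓; start 361 <= 268? ✗ → no.
crimson_phase: start 348 <= 683? ✓; end 459 >= 135? ✓; start 348 <= 268? ✗ → no.
cyan_phase: start 438 <= 683? ✓; end 574 >= 135? ✓; start 438 <= 268? ✗ → no.
gold_phase: start 449 <= 683? ✓; end 504 >= 135? ✓; start 449 <= 268? ✗ → no.
green_phase: start 258 <= 683? ✓; end 436 >= 135? ✓; start 258 <= 268? ✓ → yes.
red_phase: start 375 <= 683? ✓; end 506 >= 135? ✓; start 375 <= 268? ✗ → no.
Result: green_phase.

green_phase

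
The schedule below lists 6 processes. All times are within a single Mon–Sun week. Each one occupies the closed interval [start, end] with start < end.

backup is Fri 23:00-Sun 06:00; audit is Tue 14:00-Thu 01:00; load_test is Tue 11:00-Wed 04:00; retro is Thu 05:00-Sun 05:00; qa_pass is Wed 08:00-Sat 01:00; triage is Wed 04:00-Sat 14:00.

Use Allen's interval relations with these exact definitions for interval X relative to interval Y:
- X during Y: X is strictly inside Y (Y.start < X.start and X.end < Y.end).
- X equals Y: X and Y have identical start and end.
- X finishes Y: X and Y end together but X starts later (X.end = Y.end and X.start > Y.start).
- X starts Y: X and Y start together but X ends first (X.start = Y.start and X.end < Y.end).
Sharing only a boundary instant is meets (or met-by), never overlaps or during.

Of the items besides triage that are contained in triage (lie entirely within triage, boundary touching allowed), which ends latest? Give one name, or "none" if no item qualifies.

qa_pass

Target triage = [Wed 04:00, Sat 14:00].
audit [Tue 14:00, Thu 01:00] → overlaps → excluded.
backup [Fri 23:00, Sun 06:00] → overlapped-by → excluded.
load_test [Tue 11:00, Wed 04:00] → meets → excluded.
qa_pass [Wed 08:00, Sat 01:00] → during → candidate.
retro [Thu 05:00, Sun 05:00] → overlapped-by → excluded.
Among candidates, latest end is Sat 01:00 → qa_pass.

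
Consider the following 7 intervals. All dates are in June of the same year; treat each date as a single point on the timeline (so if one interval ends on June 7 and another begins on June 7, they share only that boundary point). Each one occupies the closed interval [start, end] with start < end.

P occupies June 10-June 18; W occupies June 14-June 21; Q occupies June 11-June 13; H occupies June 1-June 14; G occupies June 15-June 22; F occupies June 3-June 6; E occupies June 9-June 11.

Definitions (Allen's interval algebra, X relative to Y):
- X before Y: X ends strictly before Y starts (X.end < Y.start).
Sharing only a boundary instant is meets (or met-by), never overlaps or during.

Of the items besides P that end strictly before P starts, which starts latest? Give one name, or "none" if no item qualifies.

Target P = [June 10, June 18].
E [June 9, June 11] → overlaps → excluded.
F [June 3, June 6] → before → candidate.
G [June 15, June 22] → overlapped-by → excluded.
H [June 1, June 14] → overlaps → excluded.
Q [June 11, June 13] → during → excluded.
W [June 14, June 21] → overlapped-by → excluded.
Among candidates, latest start is June 3 → F.

F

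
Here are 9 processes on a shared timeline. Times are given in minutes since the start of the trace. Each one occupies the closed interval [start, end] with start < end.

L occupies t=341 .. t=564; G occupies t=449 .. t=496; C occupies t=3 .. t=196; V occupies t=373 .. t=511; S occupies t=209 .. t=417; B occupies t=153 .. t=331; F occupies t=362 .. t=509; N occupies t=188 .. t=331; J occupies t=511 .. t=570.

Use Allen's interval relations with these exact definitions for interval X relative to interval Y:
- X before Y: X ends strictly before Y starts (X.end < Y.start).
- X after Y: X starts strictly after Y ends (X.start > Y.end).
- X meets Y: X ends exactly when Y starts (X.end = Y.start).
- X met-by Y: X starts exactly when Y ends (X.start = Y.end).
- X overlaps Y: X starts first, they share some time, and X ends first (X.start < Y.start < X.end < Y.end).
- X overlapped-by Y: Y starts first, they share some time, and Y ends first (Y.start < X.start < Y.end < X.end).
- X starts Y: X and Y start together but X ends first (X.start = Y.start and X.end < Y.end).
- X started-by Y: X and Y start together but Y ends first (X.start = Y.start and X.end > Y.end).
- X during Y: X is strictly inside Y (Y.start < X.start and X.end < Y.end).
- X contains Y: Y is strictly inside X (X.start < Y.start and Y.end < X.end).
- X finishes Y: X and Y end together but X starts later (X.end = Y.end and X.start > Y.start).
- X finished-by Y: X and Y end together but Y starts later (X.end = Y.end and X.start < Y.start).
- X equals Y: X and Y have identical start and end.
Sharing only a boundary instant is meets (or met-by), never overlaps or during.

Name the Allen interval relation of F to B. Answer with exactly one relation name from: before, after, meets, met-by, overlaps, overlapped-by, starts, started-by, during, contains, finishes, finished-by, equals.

after

F = [t=362, t=509]; B = [t=153, t=331].
Compare endpoints: F.start > B.start, F.start > B.end, F.end > B.start, F.end > B.end.
That pattern is 'after'.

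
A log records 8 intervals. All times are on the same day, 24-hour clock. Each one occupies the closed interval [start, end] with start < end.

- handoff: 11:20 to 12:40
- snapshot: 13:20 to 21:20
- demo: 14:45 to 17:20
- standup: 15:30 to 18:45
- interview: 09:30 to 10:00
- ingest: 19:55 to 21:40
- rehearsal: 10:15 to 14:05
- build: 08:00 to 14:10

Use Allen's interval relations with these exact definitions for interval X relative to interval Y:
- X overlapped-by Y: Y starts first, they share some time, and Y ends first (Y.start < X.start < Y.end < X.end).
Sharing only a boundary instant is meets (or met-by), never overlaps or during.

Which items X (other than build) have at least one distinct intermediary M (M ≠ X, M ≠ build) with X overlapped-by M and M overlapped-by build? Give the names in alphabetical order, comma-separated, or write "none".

Target build = [08:00, 14:10].
Intermediaries M with M overlapped-by build: snapshot.
Via snapshot — items with X overlapped-by snapshot: ingest.
Union: ingest.

ingest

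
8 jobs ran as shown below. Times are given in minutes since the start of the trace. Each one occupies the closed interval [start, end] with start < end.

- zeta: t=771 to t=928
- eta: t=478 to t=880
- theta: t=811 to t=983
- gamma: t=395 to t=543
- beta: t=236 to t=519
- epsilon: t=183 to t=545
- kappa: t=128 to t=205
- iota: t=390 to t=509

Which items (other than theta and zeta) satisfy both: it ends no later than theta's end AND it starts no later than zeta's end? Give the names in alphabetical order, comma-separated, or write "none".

Conditions: its end is no later than theta's end (X.end <= t=983) AND its start is no later than zeta's end (X.start <= t=928).
beta: end t=519 <= t=983? ✓; start t=236 <= t=928? ✓ → yes.
epsilon: end t=545 <= t=983? ✓; start t=183 <= t=928? ✓ → yes.
eta: end t=880 <= t=983? ✓; start t=478 <= t=928? ✓ → yes.
gamma: end t=543 <= t=983? ✓; start t=395 <= t=928? ✓ → yes.
iota: end t=509 <= t=983? ✓; start t=390 <= t=928? ✓ → yes.
kappa: end t=205 <= t=983? ✓; start t=128 <= t=928? ✓ → yes.
Result: beta, epsilon, eta, gamma, iota, kappa.

beta, epsilon, eta, gamma, iota, kappa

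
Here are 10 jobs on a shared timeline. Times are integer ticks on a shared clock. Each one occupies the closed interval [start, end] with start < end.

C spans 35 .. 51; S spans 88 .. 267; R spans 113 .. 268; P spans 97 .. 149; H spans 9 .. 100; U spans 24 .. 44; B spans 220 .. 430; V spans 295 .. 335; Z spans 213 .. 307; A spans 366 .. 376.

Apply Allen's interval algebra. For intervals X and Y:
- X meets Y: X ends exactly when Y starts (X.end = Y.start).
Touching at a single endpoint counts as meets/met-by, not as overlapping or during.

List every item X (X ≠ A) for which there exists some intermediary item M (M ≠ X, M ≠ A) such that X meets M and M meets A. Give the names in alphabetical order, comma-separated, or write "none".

Target A = [366, 376].
Intermediaries M with M meets A: none.
Union: none.

none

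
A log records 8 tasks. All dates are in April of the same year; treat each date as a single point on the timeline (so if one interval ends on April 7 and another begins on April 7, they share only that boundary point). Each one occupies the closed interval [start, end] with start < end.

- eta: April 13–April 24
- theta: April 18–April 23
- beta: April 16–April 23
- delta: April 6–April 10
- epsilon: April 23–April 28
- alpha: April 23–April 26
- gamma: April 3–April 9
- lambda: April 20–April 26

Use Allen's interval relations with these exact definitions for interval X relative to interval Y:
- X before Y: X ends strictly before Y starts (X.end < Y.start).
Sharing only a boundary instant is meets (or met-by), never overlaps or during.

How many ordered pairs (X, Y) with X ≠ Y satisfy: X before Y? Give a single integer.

Checking all 56 ordered pairs for relation 'before'; matching pairs in alphabetical order:
(delta, alpha): delta before alpha ✓
(delta, beta): delta before beta ✓
(delta, epsilon): delta before epsilon ✓
(delta, eta): delta before eta ✓
(delta, lambda): delta before lambda ✓
(delta, theta): delta before theta ✓
(gamma, alpha): gamma before alpha ✓
(gamma, beta): gamma before beta ✓
(gamma, epsilon): gamma before epsilon ✓
(gamma, eta): gamma before eta ✓
(gamma, lambda): gamma before lambda ✓
(gamma, theta): gamma before theta ✓
Count: 12.

12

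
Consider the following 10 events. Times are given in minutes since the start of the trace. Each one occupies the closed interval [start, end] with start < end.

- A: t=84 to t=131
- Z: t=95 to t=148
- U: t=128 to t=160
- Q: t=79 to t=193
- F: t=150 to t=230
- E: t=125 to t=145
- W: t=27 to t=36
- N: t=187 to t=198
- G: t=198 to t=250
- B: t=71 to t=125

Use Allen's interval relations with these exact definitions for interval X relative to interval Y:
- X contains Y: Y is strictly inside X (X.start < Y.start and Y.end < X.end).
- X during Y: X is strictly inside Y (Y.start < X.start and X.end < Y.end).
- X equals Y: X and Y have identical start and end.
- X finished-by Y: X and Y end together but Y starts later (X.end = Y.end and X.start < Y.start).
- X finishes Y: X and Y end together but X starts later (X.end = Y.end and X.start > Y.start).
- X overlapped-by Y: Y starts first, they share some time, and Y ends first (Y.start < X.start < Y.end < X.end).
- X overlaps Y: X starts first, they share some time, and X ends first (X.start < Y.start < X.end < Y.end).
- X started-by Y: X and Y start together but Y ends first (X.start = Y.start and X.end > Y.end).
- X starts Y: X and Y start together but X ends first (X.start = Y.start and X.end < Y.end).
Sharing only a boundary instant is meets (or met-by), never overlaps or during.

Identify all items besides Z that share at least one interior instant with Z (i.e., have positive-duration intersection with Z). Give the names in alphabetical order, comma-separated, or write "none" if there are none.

A, B, E, Q, U

Target Z = [t=95, t=148].
A [t=84, t=131] → overlaps → yes.
B [t=71, t=125] → overlaps → yes.
E [t=125, t=145] → during → yes.
F [t=150, t=230] → after → no.
G [t=198, t=250] → after → no.
N [t=187, t=198] → after → no.
Q [t=79, t=193] → contains → yes.
U [t=128, t=160] → overlapped-by → yes.
W [t=27, t=36] → before → no.
Result: A, B, E, Q, U.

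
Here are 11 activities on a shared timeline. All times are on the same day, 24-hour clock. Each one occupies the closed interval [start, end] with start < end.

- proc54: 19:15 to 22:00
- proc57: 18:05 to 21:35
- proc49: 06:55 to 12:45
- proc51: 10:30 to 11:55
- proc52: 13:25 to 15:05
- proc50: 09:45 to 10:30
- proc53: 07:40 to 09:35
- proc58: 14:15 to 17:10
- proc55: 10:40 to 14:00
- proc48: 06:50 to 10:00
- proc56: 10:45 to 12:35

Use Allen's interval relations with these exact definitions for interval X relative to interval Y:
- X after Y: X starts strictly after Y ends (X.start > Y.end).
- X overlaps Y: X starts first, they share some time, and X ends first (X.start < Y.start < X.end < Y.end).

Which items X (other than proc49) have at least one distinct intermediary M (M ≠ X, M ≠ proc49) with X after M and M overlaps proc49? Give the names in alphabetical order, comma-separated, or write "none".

proc51, proc52, proc54, proc55, proc56, proc57, proc58

Target proc49 = [06:55, 12:45].
Intermediaries M with M overlaps proc49: proc48.
Via proc48 — items with X after proc48: proc51, proc52, proc54, proc55, proc56, proc57, proc58.
Union: proc51, proc52, proc54, proc55, proc56, proc57, proc58.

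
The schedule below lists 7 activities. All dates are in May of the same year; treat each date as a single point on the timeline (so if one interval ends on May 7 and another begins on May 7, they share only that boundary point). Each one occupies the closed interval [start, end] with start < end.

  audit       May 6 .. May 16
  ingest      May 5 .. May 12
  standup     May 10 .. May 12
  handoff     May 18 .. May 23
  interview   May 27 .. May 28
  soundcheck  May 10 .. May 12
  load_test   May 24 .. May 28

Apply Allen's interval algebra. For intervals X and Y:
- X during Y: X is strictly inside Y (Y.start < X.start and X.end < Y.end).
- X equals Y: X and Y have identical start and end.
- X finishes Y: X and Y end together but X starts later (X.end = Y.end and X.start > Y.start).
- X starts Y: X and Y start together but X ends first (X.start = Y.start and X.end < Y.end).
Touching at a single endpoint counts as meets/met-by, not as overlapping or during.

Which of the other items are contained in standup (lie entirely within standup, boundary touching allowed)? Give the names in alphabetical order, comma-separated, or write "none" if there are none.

soundcheck

Target standup = [May 10, May 12].
audit [May 6, May 16] → contains → no.
handoff [May 18, May 23] → after → no.
ingest [May 5, May 12] → finished-by → no.
interview [May 27, May 28] → after → no.
load_test [May 24, May 28] → after → no.
soundcheck [May 10, May 12] → equals → yes.
Result: soundcheck.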